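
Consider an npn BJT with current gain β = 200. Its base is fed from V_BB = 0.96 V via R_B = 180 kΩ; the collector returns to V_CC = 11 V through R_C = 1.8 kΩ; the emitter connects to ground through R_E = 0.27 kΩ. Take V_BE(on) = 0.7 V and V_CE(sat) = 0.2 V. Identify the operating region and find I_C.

Assume active. Base-emitter loop: I_B = (V_BB − V_BE)/(R_B + (β+1)R_E) = (0.96 − 0.7)/(180 + 201×0.27) = 0.00111 mA.
I_C = β·I_B = 200×0.00111 = 0.222 mA.
V_CE = V_CC − I_C·R_C − I_E·R_E = 11 − 0.222×1.8 − 0.223×0.27 = 10.5 V > V_CE(sat), so the active-region assumption holds.

active; I_C ≈ 0.22 mA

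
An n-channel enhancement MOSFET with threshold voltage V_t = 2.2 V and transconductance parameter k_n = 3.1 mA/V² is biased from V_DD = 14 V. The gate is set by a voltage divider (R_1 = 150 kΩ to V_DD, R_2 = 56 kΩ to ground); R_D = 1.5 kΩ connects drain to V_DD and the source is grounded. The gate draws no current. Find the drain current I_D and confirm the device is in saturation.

I_D ≈ 4 mA

V_G = V_DD·R_2/(R_1+R_2) = 14×56/206 = 3.81 V. With the source grounded, V_GS = V_G = 3.81 V.
Assume saturation: I_D = (k_n/2)(V_GS − V_t)² = (3.1/2)×(3.81 − 2.2)² = 1.55×1.61² = 4 mA.
V_DS = V_DD − I_D·R_D = 14 − 4×1.5 = 8 V.
Saturation requires V_DS ≥ V_GS − V_t = 1.61 V; 8 ≥ 1.61 ✓.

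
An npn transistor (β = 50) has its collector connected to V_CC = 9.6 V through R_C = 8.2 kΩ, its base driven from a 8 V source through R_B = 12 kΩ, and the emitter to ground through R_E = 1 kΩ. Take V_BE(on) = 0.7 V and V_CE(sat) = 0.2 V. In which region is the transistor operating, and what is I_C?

Assume active: I_B = (8 − 0.7)/(12 + 51×1) = 0.116 mA, I_C = β·I_B = 5.79 mA.
Then V_CE = 9.6 − 5.79×8.2 − 5.91×1 = -43.8 V < 0.2 V — the active assumption fails.
Re-solve with V_CE = 0.2 V. KCL at the emitter: V_E/R_E = (V_BB−0.7−V_E)/R_B + (V_CC−0.2−V_E)/R_C, giving V_E = 1.46 V.
I_C = (V_CC − 0.2 − V_E)/R_C = (9.4 − 1.46)/8.2 = 0.969 mA.
Check: I_B = (7.3 − 1.46)/12 = 0.487 mA, and β·I_B = 24.4 mA > I_C, confirming saturation.

saturation; I_C ≈ 0.97 mA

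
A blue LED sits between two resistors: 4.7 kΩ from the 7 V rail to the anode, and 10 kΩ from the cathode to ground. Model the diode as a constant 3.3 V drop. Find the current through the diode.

I ≈ 0.25 mA

The two resistors are in series with the diode, so KVL gives 7 = I·4.7 + 3.3 + I·10.
I = (7 − 3.3) / (4.7 + 10) kΩ = 3.7 / 14.7 = 0.252 mA.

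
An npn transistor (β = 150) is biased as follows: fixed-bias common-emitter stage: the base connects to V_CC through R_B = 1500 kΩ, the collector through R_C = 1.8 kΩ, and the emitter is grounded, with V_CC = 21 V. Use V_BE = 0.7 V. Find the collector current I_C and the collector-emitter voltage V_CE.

I_C ≈ 2 mA, V_CE ≈ 17 V

Base loop: V_CC = I_B·R_B + V_BE, so I_B = (21 − 0.7)/1500 kΩ = 0.0135 mA.
In the active region I_C = β·I_B = 150 × 0.0135 = 2.03 mA.
Collector loop: V_CE = V_CC − I_C·R_C = 21 − 2.03×1.8 = 17.3 V.
Since V_CE = 17.3 V > V_CE(sat) ≈ 0.2 V, the transistor is in the active region as assumed.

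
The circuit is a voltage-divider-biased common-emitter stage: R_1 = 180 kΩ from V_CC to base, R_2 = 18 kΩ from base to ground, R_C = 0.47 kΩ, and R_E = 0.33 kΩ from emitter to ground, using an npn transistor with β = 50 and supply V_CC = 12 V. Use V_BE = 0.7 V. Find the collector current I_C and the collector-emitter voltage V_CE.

Thevenize the base divider: V_Th = V_CC·R_2/(R_1+R_2) = 12×18/198 = 1.09 V, R_Th = R_1‖R_2 = 16.4 kΩ.
Base-emitter loop: V_Th = I_B·R_Th + V_BE + (β+1)I_B·R_E, so I_B = (1.09 − 0.7) / (16.4 + 51×0.33) = 0.0118 mA.
I_C = β·I_B = 50×0.0118 = 0.589 mA, and I_E = (β+1)I_B = 0.601 mA.
V_CE = V_CC − I_C·R_C − I_E·R_E = 12 − 0.589×0.47 − 0.601×0.33 = 11.5 V.
V_CE = 11.5 V > 0.2 V confirms active-region operation.

I_C ≈ 0.59 mA, V_CE ≈ 12 V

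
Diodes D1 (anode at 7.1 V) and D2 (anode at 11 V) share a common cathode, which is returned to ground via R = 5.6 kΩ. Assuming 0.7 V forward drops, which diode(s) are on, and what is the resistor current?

Assume both conduct. Then node N would need to be at both 7.1−0.7 = 6.4 V and 11−0.7 = 10.3 V, which is impossible.
Assume only D2 conducts: V_N = 11 − 0.7 = 10.3 V, so I_R = 10.3/5.6 = 1.84 mA.
Check D1: its anode-to-cathode voltage is 7.1 − 10.3 = -3.2 V < 0.7 V, so it is off. The assumption is consistent.

Only D2 conducts; I_R ≈ 1.8 mA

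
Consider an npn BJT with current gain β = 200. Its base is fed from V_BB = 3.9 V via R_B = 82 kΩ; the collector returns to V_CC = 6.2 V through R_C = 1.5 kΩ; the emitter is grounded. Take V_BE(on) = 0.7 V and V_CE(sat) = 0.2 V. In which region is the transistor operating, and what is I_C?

Assume active: I_B = (3.9 − 0.7)/82 = 0.039 mA, giving I_C = β·I_B = 7.8 mA.
But then V_CE = 6.2 − 7.8×1.5 = -5.51 V < V_CE(sat) = 0.2 V — impossible in the active region.
So the transistor is saturated. With V_CE = 0.2 V, I_C = (V_CC − 0.2)/R_C = 6/1.5 = 4 mA.
Check: β·I_B = 7.8 mA > I_C = 4 mA, confirming saturation.

saturation; I_C ≈ 4 mA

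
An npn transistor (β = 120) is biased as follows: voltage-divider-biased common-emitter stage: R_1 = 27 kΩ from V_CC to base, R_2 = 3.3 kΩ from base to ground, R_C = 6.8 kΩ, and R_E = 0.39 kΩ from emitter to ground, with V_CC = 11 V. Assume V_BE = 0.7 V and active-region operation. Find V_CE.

V_CE ≈ 2.4 V

Thevenize the base divider: V_Th = V_CC·R_2/(R_1+R_2) = 11×3.3/30.3 = 1.2 V, R_Th = R_1‖R_2 = 2.94 kΩ.
Base-emitter loop: V_Th = I_B·R_Th + V_BE + (β+1)I_B·R_E, so I_B = (1.2 − 0.7) / (2.94 + 121×0.39) = 0.00993 mA.
I_C = β·I_B = 120×0.00993 = 1.19 mA, and I_E = (β+1)I_B = 1.2 mA.
V_CE = V_CC − I_C·R_C − I_E·R_E = 11 − 1.19×6.8 − 1.2×0.39 = 2.42 V.
V_CE = 2.42 V > 0.2 V confirms active-region operation.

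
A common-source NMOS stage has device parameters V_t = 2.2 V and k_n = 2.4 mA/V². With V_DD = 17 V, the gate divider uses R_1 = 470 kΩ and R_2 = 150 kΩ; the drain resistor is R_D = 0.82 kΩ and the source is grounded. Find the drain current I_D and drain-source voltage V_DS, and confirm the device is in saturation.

V_G = V_DD·R_2/(R_1+R_2) = 17×150/620 = 4.11 V. With the source grounded, V_GS = V_G = 4.11 V.
Assume saturation: I_D = (k_n/2)(V_GS − V_t)² = (2.4/2)×(4.11 − 2.2)² = 1.2×1.91² = 4.39 mA.
V_DS = V_DD − I_D·R_D = 17 − 4.39×0.82 = 13.4 V.
Saturation requires V_DS ≥ V_GS − V_t = 1.91 V; 13.4 ≥ 1.91 ✓.

I_D ≈ 4.4 mA, V_DS ≈ 13 V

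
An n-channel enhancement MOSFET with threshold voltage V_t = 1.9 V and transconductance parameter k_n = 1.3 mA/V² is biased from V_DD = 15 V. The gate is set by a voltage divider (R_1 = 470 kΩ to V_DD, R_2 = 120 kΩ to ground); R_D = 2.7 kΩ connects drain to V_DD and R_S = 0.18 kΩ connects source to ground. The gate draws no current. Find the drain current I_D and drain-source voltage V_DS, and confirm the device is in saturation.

I_D ≈ 0.69 mA, V_DS ≈ 13 V

V_G = V_DD·R_2/(R_1+R_2) = 15×120/590 = 3.05 V.
Assume saturation: I_D = (k_n/2)(V_GS − V_t)² with V_GS = V_G − I_D·R_S = 3.05 − 0.18·I_D.
Substituting gives 0.0211·I_D² − 1.27·I_D + 0.861 = 0, with roots I_D = 0.686 or 59.6 mA.
The root I_D = 59.6 mA gives V_GS = -7.67 V ≤ V_t, so take I_D = 0.686 mA.
Then V_GS = 2.93 V and V_DS = V_DD − I_D(R_D+R_S) = 15 − 0.686×2.88 = 13 V.
Saturation requires V_DS ≥ V_GS − V_t = 1.03 V; 13 ≥ 1.03 ✓.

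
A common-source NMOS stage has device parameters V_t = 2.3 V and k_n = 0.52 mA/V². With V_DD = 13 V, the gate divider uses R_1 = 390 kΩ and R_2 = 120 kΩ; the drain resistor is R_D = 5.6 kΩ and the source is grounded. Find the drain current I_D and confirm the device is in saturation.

I_D ≈ 0.15 mA

V_G = V_DD·R_2/(R_1+R_2) = 13×120/510 = 3.06 V. With the source grounded, V_GS = V_G = 3.06 V.
Assume saturation: I_D = (k_n/2)(V_GS − V_t)² = (0.52/2)×(3.06 − 2.3)² = 0.26×0.759² = 0.15 mA.
V_DS = V_DD − I_D·R_D = 13 − 0.15×5.6 = 12.2 V.
Saturation requires V_DS ≥ V_GS − V_t = 0.759 V; 12.2 ≥ 0.759 ✓.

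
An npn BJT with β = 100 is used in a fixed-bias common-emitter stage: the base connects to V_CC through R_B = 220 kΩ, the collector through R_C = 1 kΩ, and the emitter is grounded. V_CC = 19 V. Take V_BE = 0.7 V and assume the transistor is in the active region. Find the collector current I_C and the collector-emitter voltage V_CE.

Base loop: V_CC = I_B·R_B + V_BE, so I_B = (19 − 0.7)/220 kΩ = 0.0832 mA.
In the active region I_C = β·I_B = 100 × 0.0832 = 8.32 mA.
Collector loop: V_CE = V_CC − I_C·R_C = 19 − 8.32×1 = 10.7 V.
Since V_CE = 10.7 V > V_CE(sat) ≈ 0.2 V, the transistor is in the active region as assumed.

I_C ≈ 8.3 mA, V_CE ≈ 11 V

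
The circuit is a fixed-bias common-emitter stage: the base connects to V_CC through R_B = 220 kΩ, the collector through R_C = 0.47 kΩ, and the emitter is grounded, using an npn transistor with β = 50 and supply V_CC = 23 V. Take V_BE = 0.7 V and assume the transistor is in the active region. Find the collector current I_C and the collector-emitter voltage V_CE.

I_C ≈ 5.1 mA, V_CE ≈ 21 V

Base loop: V_CC = I_B·R_B + V_BE, so I_B = (23 − 0.7)/220 kΩ = 0.101 mA.
In the active region I_C = β·I_B = 50 × 0.101 = 5.07 mA.
Collector loop: V_CE = V_CC − I_C·R_C = 23 − 5.07×0.47 = 20.6 V.
Since V_CE = 20.6 V > V_CE(sat) ≈ 0.2 V, the transistor is in the active region as assumed.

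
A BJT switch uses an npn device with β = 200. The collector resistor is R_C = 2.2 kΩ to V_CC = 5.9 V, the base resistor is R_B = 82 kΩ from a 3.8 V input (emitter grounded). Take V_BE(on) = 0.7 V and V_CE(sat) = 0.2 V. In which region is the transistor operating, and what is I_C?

Assume active: I_B = (3.8 − 0.7)/82 = 0.0378 mA, giving I_C = β·I_B = 7.56 mA.
But then V_CE = 5.9 − 7.56×2.2 = -10.7 V < V_CE(sat) = 0.2 V — impossible in the active region.
So the transistor is saturated. With V_CE = 0.2 V, I_C = (V_CC − 0.2)/R_C = 5.7/2.2 = 2.59 mA.
Check: β·I_B = 7.56 mA > I_C = 2.59 mA, confirming saturation.

saturation; I_C ≈ 2.6 mA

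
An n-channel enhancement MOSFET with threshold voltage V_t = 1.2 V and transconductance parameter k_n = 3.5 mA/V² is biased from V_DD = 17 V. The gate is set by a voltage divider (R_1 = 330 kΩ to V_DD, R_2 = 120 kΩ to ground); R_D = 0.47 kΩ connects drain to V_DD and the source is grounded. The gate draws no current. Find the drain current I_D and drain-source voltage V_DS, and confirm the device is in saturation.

I_D ≈ 19 mA, V_DS ≈ 7.9 V

V_G = V_DD·R_2/(R_1+R_2) = 17×120/450 = 4.53 V. With the source grounded, V_GS = V_G = 4.53 V.
Assume saturation: I_D = (k_n/2)(V_GS − V_t)² = (3.5/2)×(4.53 − 1.2)² = 1.75×3.33² = 19.4 mA.
V_DS = V_DD − I_D·R_D = 17 − 19.4×0.47 = 7.86 V.
Saturation requires V_DS ≥ V_GS − V_t = 3.33 V; 7.86 ≥ 3.33 ✓.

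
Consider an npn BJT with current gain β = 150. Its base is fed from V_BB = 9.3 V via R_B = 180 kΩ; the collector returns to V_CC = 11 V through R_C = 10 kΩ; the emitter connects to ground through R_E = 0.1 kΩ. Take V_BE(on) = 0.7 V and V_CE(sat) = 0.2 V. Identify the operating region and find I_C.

saturation; I_C ≈ 1.1 mA

Assume active: I_B = (9.3 − 0.7)/(180 + 151×0.1) = 0.0441 mA, I_C = β·I_B = 6.61 mA.
Then V_CE = 11 − 6.61×10 − 6.66×0.1 = -55.8 V < 0.2 V — the active assumption fails.
Re-solve with V_CE = 0.2 V. KCL at the emitter: V_E/R_E = (V_BB−0.7−V_E)/R_B + (V_CC−0.2−V_E)/R_C, giving V_E = 0.112 V.
I_C = (V_CC − 0.2 − V_E)/R_C = (10.8 − 0.112)/10 = 1.07 mA.
Check: I_B = (8.6 − 0.112)/180 = 0.0472 mA, and β·I_B = 7.07 mA > I_C, confirming saturation.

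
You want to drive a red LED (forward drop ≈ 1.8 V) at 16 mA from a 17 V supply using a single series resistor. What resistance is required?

The resistor drops V_S − V_D = 17 − 1.8 = 15.2 V at 16 mA.
R = 15.2 V / 16 mA = 0.95 kΩ.

R ≈ 0.95 kΩ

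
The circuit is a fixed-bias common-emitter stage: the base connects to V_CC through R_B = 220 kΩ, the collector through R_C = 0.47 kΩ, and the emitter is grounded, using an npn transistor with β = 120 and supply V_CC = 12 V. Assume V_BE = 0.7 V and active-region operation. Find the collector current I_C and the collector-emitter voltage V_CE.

I_C ≈ 6.2 mA, V_CE ≈ 9.1 V

Base loop: V_CC = I_B·R_B + V_BE, so I_B = (12 − 0.7)/220 kΩ = 0.0514 mA.
In the active region I_C = β·I_B = 120 × 0.0514 = 6.16 mA.
Collector loop: V_CE = V_CC − I_C·R_C = 12 − 6.16×0.47 = 9.1 V.
Since V_CE = 9.1 V > V_CE(sat) ≈ 0.2 V, the transistor is in the active region as assumed.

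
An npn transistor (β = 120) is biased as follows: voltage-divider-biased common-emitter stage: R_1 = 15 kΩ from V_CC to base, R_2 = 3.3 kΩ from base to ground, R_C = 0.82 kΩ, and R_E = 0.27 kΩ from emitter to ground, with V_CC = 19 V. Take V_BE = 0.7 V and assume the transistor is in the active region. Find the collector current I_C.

Thevenize the base divider: V_Th = V_CC·R_2/(R_1+R_2) = 19×3.3/18.3 = 3.43 V, R_Th = R_1‖R_2 = 2.7 kΩ.
Base-emitter loop: V_Th = I_B·R_Th + V_BE + (β+1)I_B·R_E, so I_B = (3.43 − 0.7) / (2.7 + 121×0.27) = 0.0771 mA.
I_C = β·I_B = 120×0.0771 = 9.25 mA, and I_E = (β+1)I_B = 9.33 mA.
V_CE = V_CC − I_C·R_C − I_E·R_E = 19 − 9.25×0.82 − 9.33×0.27 = 8.9 V.
V_CE = 8.9 V > 0.2 V confirms active-region operation.

I_C ≈ 9.2 mA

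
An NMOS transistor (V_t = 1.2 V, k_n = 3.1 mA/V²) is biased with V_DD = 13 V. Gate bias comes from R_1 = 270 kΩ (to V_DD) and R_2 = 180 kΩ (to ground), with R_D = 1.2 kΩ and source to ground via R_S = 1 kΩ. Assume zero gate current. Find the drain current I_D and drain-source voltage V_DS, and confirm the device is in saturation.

I_D ≈ 2.7 mA, V_DS ≈ 7.1 V

V_G = V_DD·R_2/(R_1+R_2) = 13×180/450 = 5.2 V.
Assume saturation: I_D = (k_n/2)(V_GS − V_t)² with V_GS = V_G − I_D·R_S = 5.2 − 1·I_D.
Substituting gives 1.55·I_D² − 13.4·I_D + 24.8 = 0, with roots I_D = 2.68 or 5.96 mA.
The root I_D = 5.96 mA gives V_GS = -0.761 V ≤ V_t, so take I_D = 2.68 mA.
Then V_GS = 2.52 V and V_DS = V_DD − I_D(R_D+R_S) = 13 − 2.68×2.2 = 7.1 V.
Saturation requires V_DS ≥ V_GS − V_t = 1.32 V; 7.1 ≥ 1.32 ✓.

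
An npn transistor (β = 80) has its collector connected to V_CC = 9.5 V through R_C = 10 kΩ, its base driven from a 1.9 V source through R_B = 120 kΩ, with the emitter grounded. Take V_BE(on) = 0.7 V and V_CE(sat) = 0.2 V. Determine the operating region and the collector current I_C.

Assume active. Base-emitter loop: I_B = (V_BB − V_BE)/R_B = (1.9 − 0.7)/120 = 0.01 mA.
I_C = β·I_B = 80×0.01 = 0.8 mA.
V_CE = V_CC − I_C·R_C = 9.5 − 0.8×10 = 1.5 V > V_CE(sat), so the active-region assumption holds.

active; I_C ≈ 0.8 mA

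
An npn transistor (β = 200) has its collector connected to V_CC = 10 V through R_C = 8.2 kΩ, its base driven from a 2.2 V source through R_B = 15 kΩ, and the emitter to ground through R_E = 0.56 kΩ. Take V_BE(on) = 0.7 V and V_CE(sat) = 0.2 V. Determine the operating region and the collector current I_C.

saturation; I_C ≈ 1.1 mA

Assume active: I_B = (2.2 − 0.7)/(15 + 201×0.56) = 0.0118 mA, I_C = β·I_B = 2.35 mA.
Then V_CE = 10 − 2.35×8.2 − 2.36×0.56 = -10.6 V < 0.2 V — the active assumption fails.
Re-solve with V_CE = 0.2 V. KCL at the emitter: V_E/R_E = (V_BB−0.7−V_E)/R_B + (V_CC−0.2−V_E)/R_C, giving V_E = 0.656 V.
I_C = (V_CC − 0.2 − V_E)/R_C = (9.8 − 0.656)/8.2 = 1.12 mA.
Check: I_B = (1.5 − 0.656)/15 = 0.0563 mA, and β·I_B = 11.3 mA > I_C, confirming saturation.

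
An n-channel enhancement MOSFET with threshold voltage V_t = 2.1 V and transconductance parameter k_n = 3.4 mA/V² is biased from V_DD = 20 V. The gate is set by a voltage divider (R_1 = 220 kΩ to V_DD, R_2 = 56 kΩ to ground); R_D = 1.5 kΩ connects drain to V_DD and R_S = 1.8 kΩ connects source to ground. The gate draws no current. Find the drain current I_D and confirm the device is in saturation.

V_G = V_DD·R_2/(R_1+R_2) = 20×56/276 = 4.06 V.
Assume saturation: I_D = (k_n/2)(V_GS − V_t)² with V_GS = V_G − I_D·R_S = 4.06 − 1.8·I_D.
Substituting gives 5.51·I_D² − 13·I_D + 6.52 = 0, with roots I_D = 0.725 or 1.63 mA.
The root I_D = 1.63 mA gives V_GS = 1.12 V ≤ V_t, so take I_D = 0.725 mA.
Then V_GS = 2.75 V and V_DS = V_DD − I_D(R_D+R_S) = 20 − 0.725×3.3 = 17.6 V.
Saturation requires V_DS ≥ V_GS − V_t = 0.653 V; 17.6 ≥ 0.653 ✓.

I_D ≈ 0.72 mA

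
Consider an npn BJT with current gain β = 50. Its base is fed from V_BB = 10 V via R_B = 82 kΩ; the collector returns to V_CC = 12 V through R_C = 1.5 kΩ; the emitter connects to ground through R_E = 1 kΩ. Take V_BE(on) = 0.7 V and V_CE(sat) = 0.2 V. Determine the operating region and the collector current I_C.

Assume active. Base-emitter loop: I_B = (V_BB − V_BE)/(R_B + (β+1)R_E) = (10 − 0.7)/(82 + 51×1) = 0.0699 mA.
I_C = β·I_B = 50×0.0699 = 3.5 mA.
V_CE = V_CC − I_C·R_C − I_E·R_E = 12 − 3.5×1.5 − 3.57×1 = 3.19 V > V_CE(sat), so the active-region assumption holds.

active; I_C ≈ 3.5 mA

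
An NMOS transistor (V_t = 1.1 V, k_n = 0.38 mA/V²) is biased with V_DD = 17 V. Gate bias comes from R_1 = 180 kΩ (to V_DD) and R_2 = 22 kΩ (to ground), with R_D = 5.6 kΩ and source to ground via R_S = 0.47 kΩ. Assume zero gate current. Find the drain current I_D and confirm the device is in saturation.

V_G = V_DD·R_2/(R_1+R_2) = 17×22/202 = 1.85 V.
Assume saturation: I_D = (k_n/2)(V_GS − V_t)² with V_GS = V_G − I_D·R_S = 1.85 − 0.47·I_D.
Substituting gives 0.042·I_D² − 1.13·I_D + 0.107 = 0, with roots I_D = 0.0949 or 26.9 mA.
The root I_D = 26.9 mA gives V_GS = -10.8 V ≤ V_t, so take I_D = 0.0949 mA.
Then V_GS = 1.81 V and V_DS = V_DD − I_D(R_D+R_S) = 17 − 0.0949×6.07 = 16.4 V.
Saturation requires V_DS ≥ V_GS − V_t = 0.707 V; 16.4 ≥ 0.707 ✓.

I_D ≈ 0.095 mA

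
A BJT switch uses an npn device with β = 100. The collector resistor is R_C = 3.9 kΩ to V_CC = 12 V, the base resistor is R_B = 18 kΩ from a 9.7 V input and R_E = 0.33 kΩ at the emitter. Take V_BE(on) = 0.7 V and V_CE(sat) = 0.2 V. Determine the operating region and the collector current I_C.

Assume active: I_B = (9.7 − 0.7)/(18 + 101×0.33) = 0.175 mA, I_C = β·I_B = 17.5 mA.
Then V_CE = 12 − 17.5×3.9 − 17.7×0.33 = -62.2 V < 0.2 V — the active assumption fails.
Re-solve with V_CE = 0.2 V. KCL at the emitter: V_E/R_E = (V_BB−0.7−V_E)/R_B + (V_CC−0.2−V_E)/R_C, giving V_E = 1.05 V.
I_C = (V_CC − 0.2 − V_E)/R_C = (11.8 − 1.05)/3.9 = 2.76 mA.
Check: I_B = (9 − 1.05)/18 = 0.441 mA, and β·I_B = 44.1 mA > I_C, confirming saturation.

saturation; I_C ≈ 2.8 mA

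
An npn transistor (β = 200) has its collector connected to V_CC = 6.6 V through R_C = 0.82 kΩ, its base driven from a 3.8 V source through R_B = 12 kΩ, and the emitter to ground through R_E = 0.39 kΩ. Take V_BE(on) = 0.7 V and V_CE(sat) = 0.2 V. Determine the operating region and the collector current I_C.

saturation; I_C ≈ 5.3 mA

Assume active: I_B = (3.8 − 0.7)/(12 + 201×0.39) = 0.0343 mA, I_C = β·I_B = 6.86 mA.
Then V_CE = 6.6 − 6.86×0.82 − 6.89×0.39 = -1.71 V < 0.2 V — the active assumption fails.
Re-solve with V_CE = 0.2 V. KCL at the emitter: V_E/R_E = (V_BB−0.7−V_E)/R_B + (V_CC−0.2−V_E)/R_C, giving V_E = 2.09 V.
I_C = (V_CC − 0.2 − V_E)/R_C = (6.4 − 2.09)/0.82 = 5.26 mA.
Check: I_B = (3.1 − 2.09)/12 = 0.0846 mA, and β·I_B = 16.9 mA > I_C, confirming saturation.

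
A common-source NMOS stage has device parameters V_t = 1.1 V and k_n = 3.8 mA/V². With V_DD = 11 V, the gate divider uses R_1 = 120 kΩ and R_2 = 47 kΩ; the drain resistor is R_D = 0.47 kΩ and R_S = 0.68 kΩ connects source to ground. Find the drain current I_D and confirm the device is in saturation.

I_D ≈ 1.6 mA

V_G = V_DD·R_2/(R_1+R_2) = 11×47/167 = 3.1 V.
Assume saturation: I_D = (k_n/2)(V_GS − V_t)² with V_GS = V_G − I_D·R_S = 3.1 − 0.68·I_D.
Substituting gives 0.879·I_D² − 6.16·I_D + 7.57 = 0, with roots I_D = 1.59 or 5.42 mA.
The root I_D = 5.42 mA gives V_GS = -0.589 V ≤ V_t, so take I_D = 1.59 mA.
Then V_GS = 2.01 V and V_DS = V_DD − I_D(R_D+R_S) = 11 − 1.59×1.15 = 9.17 V.
Saturation requires V_DS ≥ V_GS − V_t = 0.915 V; 9.17 ≥ 0.915 ✓.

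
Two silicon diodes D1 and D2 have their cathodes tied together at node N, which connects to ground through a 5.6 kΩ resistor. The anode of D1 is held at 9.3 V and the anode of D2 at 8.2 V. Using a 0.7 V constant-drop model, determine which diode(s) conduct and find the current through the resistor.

Assume both conduct. Then node N would need to be at both 9.3−0.7 = 8.6 V and 8.2−0.7 = 7.5 V, which is impossible.
Assume only D1 conducts: V_N = 9.3 − 0.7 = 8.6 V, so I_R = 8.6/5.6 = 1.54 mA.
Check D2: its anode-to-cathode voltage is 8.2 − 8.6 = -0.4 V < 0.7 V, so it is off. The assumption is consistent.

Only D1 conducts; I_R ≈ 1.5 mA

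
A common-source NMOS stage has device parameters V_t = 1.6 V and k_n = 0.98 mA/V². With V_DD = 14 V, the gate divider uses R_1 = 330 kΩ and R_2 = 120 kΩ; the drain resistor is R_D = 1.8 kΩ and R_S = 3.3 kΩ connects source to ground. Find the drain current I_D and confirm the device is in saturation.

V_G = V_DD·R_2/(R_1+R_2) = 14×120/450 = 3.73 V.
Assume saturation: I_D = (k_n/2)(V_GS − V_t)² with V_GS = V_G − I_D·R_S = 3.73 − 3.3·I_D.
Substituting gives 5.34·I_D² − 7.9·I_D + 2.23 = 0, with roots I_D = 0.38 or 1.1 mA.
The root I_D = 1.1 mA gives V_GS = 0.101 V ≤ V_t, so take I_D = 0.38 mA.
Then V_GS = 2.48 V and V_DS = V_DD − I_D(R_D+R_S) = 14 − 0.38×5.1 = 12.1 V.
Saturation requires V_DS ≥ V_GS − V_t = 0.88 V; 12.1 ≥ 0.88 ✓.

I_D ≈ 0.38 mA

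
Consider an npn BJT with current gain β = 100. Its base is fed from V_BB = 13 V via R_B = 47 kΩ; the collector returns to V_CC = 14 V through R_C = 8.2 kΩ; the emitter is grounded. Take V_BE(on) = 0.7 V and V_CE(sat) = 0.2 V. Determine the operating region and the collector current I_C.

saturation; I_C ≈ 1.7 mA

Assume active: I_B = (13 − 0.7)/47 = 0.262 mA, giving I_C = β·I_B = 26.2 mA.
But then V_CE = 14 − 26.2×8.2 = -201 V < V_CE(sat) = 0.2 V — impossible in the active region.
So the transistor is saturated. With V_CE = 0.2 V, I_C = (V_CC − 0.2)/R_C = 13.8/8.2 = 1.68 mA.
Check: β·I_B = 26.2 mA > I_C = 1.68 mA, confirming saturation.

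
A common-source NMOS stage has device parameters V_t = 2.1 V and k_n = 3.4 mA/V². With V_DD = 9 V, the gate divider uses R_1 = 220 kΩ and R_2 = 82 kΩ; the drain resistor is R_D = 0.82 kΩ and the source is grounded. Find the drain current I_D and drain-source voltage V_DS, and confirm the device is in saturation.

I_D ≈ 0.2 mA, V_DS ≈ 8.8 V

V_G = V_DD·R_2/(R_1+R_2) = 9×82/302 = 2.44 V. With the source grounded, V_GS = V_G = 2.44 V.
Assume saturation: I_D = (k_n/2)(V_GS − V_t)² = (3.4/2)×(2.44 − 2.1)² = 1.7×0.344² = 0.201 mA.
V_DS = V_DD − I_D·R_D = 9 − 0.201×0.82 = 8.84 V.
Saturation requires V_DS ≥ V_GS − V_t = 0.344 V; 8.84 ≥ 0.344 ✓.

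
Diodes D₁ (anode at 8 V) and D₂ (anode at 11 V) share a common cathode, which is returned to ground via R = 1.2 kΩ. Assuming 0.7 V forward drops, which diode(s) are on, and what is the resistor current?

Only D₂ conducts; I_R ≈ 8.6 mA

Assume both conduct. Then node N would need to be at both 8−0.7 = 7.3 V and 11−0.7 = 10.3 V, which is impossible.
Assume only D₂ conducts: V_N = 11 − 0.7 = 10.3 V, so I_R = 10.3/1.2 = 8.58 mA.
Check D₁: its anode-to-cathode voltage is 8 − 10.3 = -2.3 V < 0.7 V, so it is off. The assumption is consistent.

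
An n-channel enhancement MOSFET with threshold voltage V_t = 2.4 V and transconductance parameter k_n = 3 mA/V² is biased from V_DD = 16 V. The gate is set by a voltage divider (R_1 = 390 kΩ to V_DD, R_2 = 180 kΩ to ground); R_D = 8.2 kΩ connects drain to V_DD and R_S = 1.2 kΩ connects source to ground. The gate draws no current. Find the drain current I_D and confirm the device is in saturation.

V_G = V_DD·R_2/(R_1+R_2) = 16×180/570 = 5.05 V.
Assume saturation: I_D = (k_n/2)(V_GS − V_t)² with V_GS = V_G − I_D·R_S = 5.05 − 1.2·I_D.
Substituting gives 2.16·I_D² − 10.5·I_D + 10.6 = 0, with roots I_D = 1.4 or 3.48 mA.
The root I_D = 3.48 mA gives V_GS = 0.877 V ≤ V_t, so take I_D = 1.4 mA.
Then V_GS = 3.37 V and V_DS = V_DD − I_D(R_D+R_S) = 16 − 1.4×9.4 = 2.8 V.
Saturation requires V_DS ≥ V_GS − V_t = 0.968 V; 2.8 ≥ 0.968 ✓.

I_D ≈ 1.4 mA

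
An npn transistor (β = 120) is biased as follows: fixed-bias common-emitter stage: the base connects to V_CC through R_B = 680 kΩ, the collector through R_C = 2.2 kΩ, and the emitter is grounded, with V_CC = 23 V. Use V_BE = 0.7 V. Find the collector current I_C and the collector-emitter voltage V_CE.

Base loop: V_CC = I_B·R_B + V_BE, so I_B = (23 − 0.7)/680 kΩ = 0.0328 mA.
In the active region I_C = β·I_B = 120 × 0.0328 = 3.94 mA.
Collector loop: V_CE = V_CC − I_C·R_C = 23 − 3.94×2.2 = 14.3 V.
Since V_CE = 14.3 V > V_CE(sat) ≈ 0.2 V, the transistor is in the active region as assumed.

I_C ≈ 3.9 mA, V_CE ≈ 14 V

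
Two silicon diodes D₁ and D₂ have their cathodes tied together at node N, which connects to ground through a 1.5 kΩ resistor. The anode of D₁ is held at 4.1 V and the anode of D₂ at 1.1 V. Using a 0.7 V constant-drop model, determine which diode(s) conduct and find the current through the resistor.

Only D₁ conducts; I_R ≈ 2.3 mA

Assume both conduct. Then node N would need to be at both 4.1−0.7 = 3.4 V and 1.1−0.7 = 0.4 V, which is impossible.
Assume only D₁ conducts: V_N = 4.1 − 0.7 = 3.4 V, so I_R = 3.4/1.5 = 2.27 mA.
Check D₂: its anode-to-cathode voltage is 1.1 − 3.4 = -2.3 V < 0.7 V, so it is off. The assumption is consistent.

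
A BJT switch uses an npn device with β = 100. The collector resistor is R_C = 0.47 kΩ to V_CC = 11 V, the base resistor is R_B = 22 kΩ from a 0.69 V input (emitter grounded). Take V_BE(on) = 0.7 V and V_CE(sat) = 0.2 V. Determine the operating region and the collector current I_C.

cutoff; I_C ≈ 0

V_BB = 0.69 V ≤ V_BE(on) = 0.7 V, so the base-emitter junction is not forward biased.
The transistor is in cutoff: I_B = I_C = 0.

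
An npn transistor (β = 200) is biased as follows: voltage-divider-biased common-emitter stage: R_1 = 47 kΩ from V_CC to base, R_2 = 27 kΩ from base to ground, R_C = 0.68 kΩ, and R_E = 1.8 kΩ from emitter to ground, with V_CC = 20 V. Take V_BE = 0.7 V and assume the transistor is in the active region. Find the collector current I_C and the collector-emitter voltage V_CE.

I_C ≈ 3.5 mA, V_CE ≈ 11 V

Thevenize the base divider: V_Th = V_CC·R_2/(R_1+R_2) = 20×27/74 = 7.3 V, R_Th = R_1‖R_2 = 17.1 kΩ.
Base-emitter loop: V_Th = I_B·R_Th + V_BE + (β+1)I_B·R_E, so I_B = (7.3 − 0.7) / (17.1 + 201×1.8) = 0.0174 mA.
I_C = β·I_B = 200×0.0174 = 3.48 mA, and I_E = (β+1)I_B = 3.5 mA.
V_CE = V_CC − I_C·R_C − I_E·R_E = 20 − 3.48×0.68 − 3.5×1.8 = 11.3 V.
V_CE = 11.3 V > 0.2 V confirms active-region operation.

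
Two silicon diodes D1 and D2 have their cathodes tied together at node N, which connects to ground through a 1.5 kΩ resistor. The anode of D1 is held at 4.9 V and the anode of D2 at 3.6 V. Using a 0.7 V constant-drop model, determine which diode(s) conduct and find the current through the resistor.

Assume both conduct. Then node N would need to be at both 4.9−0.7 = 4.2 V and 3.6−0.7 = 2.9 V, which is impossible.
Assume only D1 conducts: V_N = 4.9 − 0.7 = 4.2 V, so I_R = 4.2/1.5 = 2.8 mA.
Check D2: its anode-to-cathode voltage is 3.6 − 4.2 = -0.6 V < 0.7 V, so it is off. The assumption is consistent.

Only D1 conducts; I_R ≈ 2.8 mA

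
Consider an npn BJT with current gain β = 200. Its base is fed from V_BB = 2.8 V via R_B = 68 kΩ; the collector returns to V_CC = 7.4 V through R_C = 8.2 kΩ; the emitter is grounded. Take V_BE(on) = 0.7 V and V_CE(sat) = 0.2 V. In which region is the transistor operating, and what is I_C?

Assume active: I_B = (2.8 − 0.7)/68 = 0.0309 mA, giving I_C = β·I_B = 6.18 mA.
But then V_CE = 7.4 − 6.18×8.2 = -43.2 V < V_CE(sat) = 0.2 V — impossible in the active region.
So the transistor is saturated. With V_CE = 0.2 V, I_C = (V_CC − 0.2)/R_C = 7.2/8.2 = 0.878 mA.
Check: β·I_B = 6.18 mA > I_C = 0.878 mA, confirming saturation.

saturation; I_C ≈ 0.88 mA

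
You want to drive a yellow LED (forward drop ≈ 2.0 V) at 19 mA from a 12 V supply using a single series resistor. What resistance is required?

The resistor drops V_S − V_D = 12 − 2.0 = 10 V at 19 mA.
R = 10 V / 19 mA = 0.526 kΩ.

R ≈ 0.53 kΩ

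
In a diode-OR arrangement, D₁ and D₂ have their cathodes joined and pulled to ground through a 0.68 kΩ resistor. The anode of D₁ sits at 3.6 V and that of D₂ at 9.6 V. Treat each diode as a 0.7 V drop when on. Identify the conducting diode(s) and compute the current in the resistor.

Only D₂ conducts; I_R ≈ 13 mA

Assume both conduct. Then node N would need to be at both 3.6−0.7 = 2.9 V and 9.6−0.7 = 8.9 V, which is impossible.
Assume only D₂ conducts: V_N = 9.6 − 0.7 = 8.9 V, so I_R = 8.9/0.68 = 13.1 mA.
Check D₁: its anode-to-cathode voltage is 3.6 − 8.9 = -5.3 V < 0.7 V, so it is off. The assumption is consistent.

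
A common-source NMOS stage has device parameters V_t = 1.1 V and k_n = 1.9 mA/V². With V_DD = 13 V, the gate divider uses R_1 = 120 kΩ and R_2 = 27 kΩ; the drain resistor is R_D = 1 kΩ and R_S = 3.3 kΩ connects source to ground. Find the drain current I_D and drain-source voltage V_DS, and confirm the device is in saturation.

I_D ≈ 0.24 mA, V_DS ≈ 12 V

V_G = V_DD·R_2/(R_1+R_2) = 13×27/147 = 2.39 V.
Assume saturation: I_D = (k_n/2)(V_GS − V_t)² with V_GS = V_G − I_D·R_S = 2.39 − 3.3·I_D.
Substituting gives 10.3·I_D² − 9.07·I_D + 1.58 = 0, with roots I_D = 0.238 or 0.639 mA.
The root I_D = 0.639 mA gives V_GS = 0.28 V ≤ V_t, so take I_D = 0.238 mA.
Then V_GS = 1.6 V and V_DS = V_DD − I_D(R_D+R_S) = 13 − 0.238×4.3 = 12 V.
Saturation requires V_DS ≥ V_GS − V_t = 0.501 V; 12 ≥ 0.501 ✓.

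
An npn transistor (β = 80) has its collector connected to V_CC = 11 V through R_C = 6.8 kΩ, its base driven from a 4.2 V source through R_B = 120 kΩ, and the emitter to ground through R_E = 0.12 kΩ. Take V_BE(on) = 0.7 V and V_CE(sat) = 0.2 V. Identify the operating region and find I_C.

Assume active: I_B = (4.2 − 0.7)/(120 + 81×0.12) = 0.027 mA, I_C = β·I_B = 2.16 mA.
Then V_CE = 11 − 2.16×6.8 − 2.19×0.12 = -3.94 V < 0.2 V — the active assumption fails.
Re-solve with V_CE = 0.2 V. KCL at the emitter: V_E/R_E = (V_BB−0.7−V_E)/R_B + (V_CC−0.2−V_E)/R_C, giving V_E = 0.191 V.
I_C = (V_CC − 0.2 − V_E)/R_C = (10.8 − 0.191)/6.8 = 1.56 mA.
Check: I_B = (3.5 − 0.191)/120 = 0.0276 mA, and β·I_B = 2.21 mA > I_C, confirming saturation.

saturation; I_C ≈ 1.6 mA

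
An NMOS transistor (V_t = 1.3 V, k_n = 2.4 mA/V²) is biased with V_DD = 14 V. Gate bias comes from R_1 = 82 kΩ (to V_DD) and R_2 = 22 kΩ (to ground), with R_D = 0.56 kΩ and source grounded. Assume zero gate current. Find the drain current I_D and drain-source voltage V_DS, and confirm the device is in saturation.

V_G = V_DD·R_2/(R_1+R_2) = 14×22/104 = 2.96 V. With the source grounded, V_GS = V_G = 2.96 V.
Assume saturation: I_D = (k_n/2)(V_GS − V_t)² = (2.4/2)×(2.96 − 1.3)² = 1.2×1.66² = 3.31 mA.
V_DS = V_DD − I_D·R_D = 14 − 3.31×0.56 = 12.1 V.
Saturation requires V_DS ≥ V_GS − V_t = 1.66 V; 12.1 ≥ 1.66 ✓.

I_D ≈ 3.3 mA, V_DS ≈ 12 V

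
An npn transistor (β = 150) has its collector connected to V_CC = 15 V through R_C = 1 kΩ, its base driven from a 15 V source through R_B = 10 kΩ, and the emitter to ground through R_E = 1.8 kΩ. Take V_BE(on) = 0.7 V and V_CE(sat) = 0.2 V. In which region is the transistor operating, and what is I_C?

saturation; I_C ≈ 5 mA

Assume active: I_B = (15 − 0.7)/(10 + 151×1.8) = 0.0507 mA, I_C = β·I_B = 7.61 mA.
Then V_CE = 15 − 7.61×1 − 7.66×1.8 = -6.4 V < 0.2 V — the active assumption fails.
Re-solve with V_CE = 0.2 V. KCL at the emitter: V_E/R_E = (V_BB−0.7−V_E)/R_B + (V_CC−0.2−V_E)/R_C, giving V_E = 9.8 V.
I_C = (V_CC − 0.2 − V_E)/R_C = (14.8 − 9.8)/1 = 5 mA.
Check: I_B = (14.3 − 9.8)/10 = 0.45 mA, and β·I_B = 67.4 mA > I_C, confirming saturation.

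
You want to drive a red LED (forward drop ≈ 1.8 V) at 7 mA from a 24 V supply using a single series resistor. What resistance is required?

R ≈ 3.2 kΩ

The resistor drops V_S − V_D = 24 − 1.8 = 22.2 V at 7 mA.
R = 22.2 V / 7 mA = 3.17 kΩ.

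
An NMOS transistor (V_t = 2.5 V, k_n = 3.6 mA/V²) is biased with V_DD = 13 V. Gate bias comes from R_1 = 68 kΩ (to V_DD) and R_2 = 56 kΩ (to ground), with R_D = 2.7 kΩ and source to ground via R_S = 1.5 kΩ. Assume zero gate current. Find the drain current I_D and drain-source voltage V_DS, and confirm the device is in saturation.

I_D ≈ 1.6 mA, V_DS ≈ 6.2 V

V_G = V_DD·R_2/(R_1+R_2) = 13×56/124 = 5.87 V.
Assume saturation: I_D = (k_n/2)(V_GS − V_t)² with V_GS = V_G − I_D·R_S = 5.87 − 1.5·I_D.
Substituting gives 4.05·I_D² − 19.2·I_D + 20.5 = 0, with roots I_D = 1.62 or 3.13 mA.
The root I_D = 3.13 mA gives V_GS = 1.18 V ≤ V_t, so take I_D = 1.62 mA.
Then V_GS = 3.45 V and V_DS = V_DD − I_D(R_D+R_S) = 13 − 1.62×4.2 = 6.21 V.
Saturation requires V_DS ≥ V_GS − V_t = 0.947 V; 6.21 ≥ 0.947 ✓.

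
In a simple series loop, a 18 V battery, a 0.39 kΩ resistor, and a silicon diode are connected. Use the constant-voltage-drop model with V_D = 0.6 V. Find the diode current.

KVL around the loop: 18 = V_D + I·R = 0.6 + I × 0.39 kΩ.
So I = (18 − 0.6) / 0.39 kΩ = 17.4 / 0.39 = 44.6 mA.

I ≈ 45 mA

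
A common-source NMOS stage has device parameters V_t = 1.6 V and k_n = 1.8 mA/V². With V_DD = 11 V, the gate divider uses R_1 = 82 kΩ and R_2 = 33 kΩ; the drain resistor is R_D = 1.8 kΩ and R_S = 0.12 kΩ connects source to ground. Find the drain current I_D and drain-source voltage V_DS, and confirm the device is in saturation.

I_D ≈ 1.7 mA, V_DS ≈ 7.8 V

V_G = V_DD·R_2/(R_1+R_2) = 11×33/115 = 3.16 V.
Assume saturation: I_D = (k_n/2)(V_GS − V_t)² with V_GS = V_G − I_D·R_S = 3.16 − 0.12·I_D.
Substituting gives 0.013·I_D² − 1.34·I_D + 2.18 = 0, with roots I_D = 1.66 or 101 mA.
The root I_D = 101 mA gives V_GS = -9.02 V ≤ V_t, so take I_D = 1.66 mA.
Then V_GS = 2.96 V and V_DS = V_DD − I_D(R_D+R_S) = 11 − 1.66×1.92 = 7.82 V.
Saturation requires V_DS ≥ V_GS − V_t = 1.36 V; 7.82 ≥ 1.36 ✓.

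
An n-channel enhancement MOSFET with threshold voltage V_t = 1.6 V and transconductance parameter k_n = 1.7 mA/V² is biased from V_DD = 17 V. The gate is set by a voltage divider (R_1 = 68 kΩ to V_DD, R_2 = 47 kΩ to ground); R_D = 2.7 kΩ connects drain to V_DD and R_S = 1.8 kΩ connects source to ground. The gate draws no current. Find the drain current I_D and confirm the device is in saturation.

I_D ≈ 2.1 mA

V_G = V_DD·R_2/(R_1+R_2) = 17×47/115 = 6.95 V.
Assume saturation: I_D = (k_n/2)(V_GS − V_t)² with V_GS = V_G − I_D·R_S = 6.95 − 1.8·I_D.
Substituting gives 2.75·I_D² − 17.4·I_D + 24.3 = 0, with roots I_D = 2.1 or 4.21 mA.
The root I_D = 4.21 mA gives V_GS = -0.625 V ≤ V_t, so take I_D = 2.1 mA.
Then V_GS = 3.17 V and V_DS = V_DD − I_D(R_D+R_S) = 17 − 2.1×4.5 = 7.56 V.
Saturation requires V_DS ≥ V_GS − V_t = 1.57 V; 7.56 ≥ 1.57 ✓.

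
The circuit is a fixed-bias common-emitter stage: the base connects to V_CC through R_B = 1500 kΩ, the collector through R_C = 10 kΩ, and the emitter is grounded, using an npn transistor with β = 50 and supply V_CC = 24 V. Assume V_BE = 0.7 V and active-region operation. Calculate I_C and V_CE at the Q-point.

I_C ≈ 0.78 mA, V_CE ≈ 16 V

Base loop: V_CC = I_B·R_B + V_BE, so I_B = (24 − 0.7)/1500 kΩ = 0.0155 mA.
In the active region I_C = β·I_B = 50 × 0.0155 = 0.777 mA.
Collector loop: V_CE = V_CC − I_C·R_C = 24 − 0.777×10 = 16.2 V.
Since V_CE = 16.2 V > V_CE(sat) ≈ 0.2 V, the transistor is in the active region as assumed.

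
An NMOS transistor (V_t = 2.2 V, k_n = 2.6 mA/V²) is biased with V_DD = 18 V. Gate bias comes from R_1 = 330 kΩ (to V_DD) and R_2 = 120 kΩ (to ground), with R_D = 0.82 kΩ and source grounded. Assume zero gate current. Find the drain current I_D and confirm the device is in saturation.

V_G = V_DD·R_2/(R_1+R_2) = 18×120/450 = 4.8 V. With the source grounded, V_GS = V_G = 4.8 V.
Assume saturation: I_D = (k_n/2)(V_GS − V_t)² = (2.6/2)×(4.8 − 2.2)² = 1.3×2.6² = 8.79 mA.
V_DS = V_DD − I_D·R_D = 18 − 8.79×0.82 = 10.8 V.
Saturation requires V_DS ≥ V_GS − V_t = 2.6 V; 10.8 ≥ 2.6 ✓.

I_D ≈ 8.8 mA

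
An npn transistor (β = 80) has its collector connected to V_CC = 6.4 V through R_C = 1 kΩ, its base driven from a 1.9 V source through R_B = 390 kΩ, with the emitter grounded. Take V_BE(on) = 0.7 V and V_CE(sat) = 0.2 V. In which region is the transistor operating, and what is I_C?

Assume active. Base-emitter loop: I_B = (V_BB − V_BE)/R_B = (1.9 − 0.7)/390 = 0.00308 mA.
I_C = β·I_B = 80×0.00308 = 0.246 mA.
V_CE = V_CC − I_C·R_C = 6.4 − 0.246×1 = 6.15 V > V_CE(sat), so the active-region assumption holds.

active; I_C ≈ 0.25 mA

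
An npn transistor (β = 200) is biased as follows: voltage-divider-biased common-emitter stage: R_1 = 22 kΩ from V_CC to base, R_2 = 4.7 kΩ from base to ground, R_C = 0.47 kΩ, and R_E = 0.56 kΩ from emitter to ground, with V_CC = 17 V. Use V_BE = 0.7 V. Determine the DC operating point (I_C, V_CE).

I_C ≈ 3.9 mA, V_CE ≈ 13 V

Thevenize the base divider: V_Th = V_CC·R_2/(R_1+R_2) = 17×4.7/26.7 = 2.99 V, R_Th = R_1‖R_2 = 3.87 kΩ.
Base-emitter loop: V_Th = I_B·R_Th + V_BE + (β+1)I_B·R_E, so I_B = (2.99 − 0.7) / (3.87 + 201×0.56) = 0.0197 mA.
I_C = β·I_B = 200×0.0197 = 3.94 mA, and I_E = (β+1)I_B = 3.96 mA.
V_CE = V_CC − I_C·R_C − I_E·R_E = 17 − 3.94×0.47 − 3.96×0.56 = 12.9 V.
V_CE = 12.9 V > 0.2 V confirms active-region operation.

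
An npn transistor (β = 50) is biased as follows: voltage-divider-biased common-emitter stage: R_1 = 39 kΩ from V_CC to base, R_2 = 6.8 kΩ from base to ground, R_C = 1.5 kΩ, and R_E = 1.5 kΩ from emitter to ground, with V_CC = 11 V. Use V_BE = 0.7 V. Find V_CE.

V_CE ≈ 9.3 V

Thevenize the base divider: V_Th = V_CC·R_2/(R_1+R_2) = 11×6.8/45.8 = 1.63 V, R_Th = R_1‖R_2 = 5.79 kΩ.
Base-emitter loop: V_Th = I_B·R_Th + V_BE + (β+1)I_B·R_E, so I_B = (1.63 − 0.7) / (5.79 + 51×1.5) = 0.0113 mA.
I_C = β·I_B = 50×0.0113 = 0.567 mA, and I_E = (β+1)I_B = 0.578 mA.
V_CE = V_CC − I_C·R_C − I_E·R_E = 11 − 0.567×1.5 − 0.578×1.5 = 9.28 V.
V_CE = 9.28 V > 0.2 V confirms active-region operation.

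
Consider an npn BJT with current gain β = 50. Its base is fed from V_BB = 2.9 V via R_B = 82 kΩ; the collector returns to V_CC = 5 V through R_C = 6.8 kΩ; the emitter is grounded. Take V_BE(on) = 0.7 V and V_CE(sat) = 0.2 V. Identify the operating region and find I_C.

saturation; I_C ≈ 0.71 mA

Assume active: I_B = (2.9 − 0.7)/82 = 0.0268 mA, giving I_C = β·I_B = 1.34 mA.
But then V_CE = 5 − 1.34×6.8 = -4.12 V < V_CE(sat) = 0.2 V — impossible in the active region.
So the transistor is saturated. With V_CE = 0.2 V, I_C = (V_CC − 0.2)/R_C = 4.8/6.8 = 0.706 mA.
Check: β·I_B = 1.34 mA > I_C = 0.706 mA, confirming saturation.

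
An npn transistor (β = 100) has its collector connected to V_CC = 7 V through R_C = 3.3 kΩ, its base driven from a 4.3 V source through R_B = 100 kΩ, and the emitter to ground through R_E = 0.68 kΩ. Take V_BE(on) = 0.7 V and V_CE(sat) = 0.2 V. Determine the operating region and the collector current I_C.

Assume active: I_B = (4.3 − 0.7)/(100 + 101×0.68) = 0.0213 mA, I_C = β·I_B = 2.13 mA.
Then V_CE = 7 − 2.13×3.3 − 2.16×0.68 = -1.51 V < 0.2 V — the active assumption fails.
Re-solve with V_CE = 0.2 V. KCL at the emitter: V_E/R_E = (V_BB−0.7−V_E)/R_B + (V_CC−0.2−V_E)/R_C, giving V_E = 1.18 V.
I_C = (V_CC − 0.2 − V_E)/R_C = (6.8 − 1.18)/3.3 = 1.7 mA.
Check: I_B = (3.6 − 1.18)/100 = 0.0242 mA, and β·I_B = 2.42 mA > I_C, confirming saturation.

saturation; I_C ≈ 1.7 mA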